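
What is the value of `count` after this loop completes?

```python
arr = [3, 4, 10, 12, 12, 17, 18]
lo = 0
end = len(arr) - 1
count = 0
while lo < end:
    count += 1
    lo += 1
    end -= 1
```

Iterations until pointers meet (list length 7)
`count` takes the values: 0 → 1 → 2 → 3

Answer: 3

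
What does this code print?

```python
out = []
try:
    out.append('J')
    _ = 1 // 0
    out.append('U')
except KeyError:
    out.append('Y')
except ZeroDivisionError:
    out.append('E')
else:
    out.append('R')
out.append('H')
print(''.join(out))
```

Execution trace: 'J' (try body) → 'E' (except ZeroDivisionError) → 'H' (after the try/except). Output: JEH

Answer: JEH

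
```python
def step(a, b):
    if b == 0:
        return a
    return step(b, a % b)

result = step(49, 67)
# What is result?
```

step(49, 67) -> step(67, 49) -> step(49, 18) -> step(18, 13) -> step(13, 5) -> step(5, 3) -> step(3, 2) -> step(2, 1) -> step(1, 0) -> 1

Answer: 1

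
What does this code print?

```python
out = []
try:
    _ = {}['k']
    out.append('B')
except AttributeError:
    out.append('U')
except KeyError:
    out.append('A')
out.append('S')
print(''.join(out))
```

Execution trace: 'A' (except KeyError) → 'S' (after the try/except). Output: AS

Answer: AS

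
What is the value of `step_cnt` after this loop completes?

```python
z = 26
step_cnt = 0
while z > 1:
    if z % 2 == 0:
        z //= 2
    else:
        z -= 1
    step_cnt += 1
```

Steps to reduce 26 to 1
`step_cnt` takes the values: 0 → 1 → 2 → 3 → 4 → 5 → 6

Answer: 6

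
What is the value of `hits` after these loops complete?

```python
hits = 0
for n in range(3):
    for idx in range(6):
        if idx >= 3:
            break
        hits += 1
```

Inner breaks at 3, outer runs 3 times
`hits` takes the values: 0 → 1 → 2 → 3 → 4 → 5 → 6 → 7 → 8 → 9

Answer: 9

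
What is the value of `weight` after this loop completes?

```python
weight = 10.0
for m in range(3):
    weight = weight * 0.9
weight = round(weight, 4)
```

Exponential decay: 10.0 * 0.9^3
`weight` takes the values: 10.0 → 9.0 → 8.1 → 7.29

Answer: 7.29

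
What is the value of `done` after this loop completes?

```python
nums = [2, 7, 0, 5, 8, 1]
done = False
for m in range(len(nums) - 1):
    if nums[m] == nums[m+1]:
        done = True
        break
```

Check consecutive duplicates in [2, 7, 0, 5, 8, 1]
`done` takes the values: False

Answer: False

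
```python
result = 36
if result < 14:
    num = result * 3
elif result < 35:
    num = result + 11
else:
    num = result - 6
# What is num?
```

Trace:
`result = 36` → result = 36
`if result < 14: ...` → result < 14 is False, result < 35 is False, take else branch → num = 30
So num = 30

Answer: 30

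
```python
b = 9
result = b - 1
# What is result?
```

Trace:
`b = 9` → b = 9
`result = b - 1` → result = 8
So result = 8

Answer: 8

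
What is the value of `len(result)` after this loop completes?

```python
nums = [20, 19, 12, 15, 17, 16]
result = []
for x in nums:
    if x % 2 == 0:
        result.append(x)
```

Count even numbers in [20, 19, 12, 15, 17, 16]
`result` takes the values: [] → [20] → [20, 12] → [20, 12, 16]
So `len(result)` = 3

Answer: 3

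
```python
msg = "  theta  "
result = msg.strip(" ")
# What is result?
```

Trace:
`msg = "  theta  "` → msg = '  theta  '
`result = msg.strip(" ")` → result = 'theta'
So result = 'theta'

Answer: 'theta'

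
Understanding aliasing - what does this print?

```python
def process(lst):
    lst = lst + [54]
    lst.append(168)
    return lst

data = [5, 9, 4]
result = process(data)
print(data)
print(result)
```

Key concept: rebinding parameter vs mutation.
Step by step:
`data = [5, 9, 4]` → data = [5, 9, 4]
`result = process(data)` → result = [5, 9, 4, 54, 168]
`print(data)` → prints [5, 9, 4]
`print(result)` → prints [5, 9, 4, 54, 168]

Answer:
[5, 9, 4]
[5, 9, 4, 54, 168]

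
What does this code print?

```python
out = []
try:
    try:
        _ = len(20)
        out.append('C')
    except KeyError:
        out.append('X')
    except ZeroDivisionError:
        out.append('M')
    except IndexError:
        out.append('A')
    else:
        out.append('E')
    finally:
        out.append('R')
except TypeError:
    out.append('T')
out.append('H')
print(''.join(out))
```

Execution trace: 'R' (finally) → 'T' (outer except TypeError) → 'H' (after the try/except). Output: RTH

Answer: RTH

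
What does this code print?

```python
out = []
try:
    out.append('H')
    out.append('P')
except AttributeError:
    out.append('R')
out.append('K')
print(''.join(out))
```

Execution trace: 'H' (try body) → 'P' (try body, no exception) → 'K' (after the try/except). Output: HPK

Answer: HPK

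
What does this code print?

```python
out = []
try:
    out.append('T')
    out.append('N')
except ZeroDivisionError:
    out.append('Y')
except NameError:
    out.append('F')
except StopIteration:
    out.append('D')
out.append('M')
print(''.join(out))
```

Execution trace: 'T' (try body) → 'N' (try body, no exception) → 'M' (after the try/except). Output: TNM

Answer: TNM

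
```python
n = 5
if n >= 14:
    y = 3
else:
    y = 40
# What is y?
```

Trace:
`n = 5` → n = 5
`if n >= 14: ...` → n >= 14 is False, take else branch → y = 40
So y = 40

Answer: 40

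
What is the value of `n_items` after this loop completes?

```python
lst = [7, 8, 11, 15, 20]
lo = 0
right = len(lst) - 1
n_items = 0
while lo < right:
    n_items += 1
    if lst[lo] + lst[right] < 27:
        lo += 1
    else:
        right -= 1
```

Steps to find pair summing to 27
`n_items` takes the values: 0 → 1 → 2 → 3 → 4

Answer: 4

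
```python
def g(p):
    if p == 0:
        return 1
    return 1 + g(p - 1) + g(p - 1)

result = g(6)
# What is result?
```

g(p) = 1 + 2·g(p-1), g(0)=1. Closed form: (1+1)·2^6 - 1 = 127.

Answer: 127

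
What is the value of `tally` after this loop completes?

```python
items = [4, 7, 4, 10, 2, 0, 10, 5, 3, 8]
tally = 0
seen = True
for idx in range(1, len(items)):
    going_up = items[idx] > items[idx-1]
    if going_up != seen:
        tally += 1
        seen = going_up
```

Count direction changes in [4, 7, 4, 10, 2, 0, 10, 5, 3, 8]
`tally` takes the values: 0 → 1 → 2 → 3 → 4 → 5 → 6

Answer: 6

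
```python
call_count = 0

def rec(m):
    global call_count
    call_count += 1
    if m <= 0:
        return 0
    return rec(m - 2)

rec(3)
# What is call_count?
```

Linear recursion stepping by 2: 3 calls from m=3 down to ≤0.

Answer: 3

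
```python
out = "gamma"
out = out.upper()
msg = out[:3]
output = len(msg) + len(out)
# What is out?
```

Trace:
`out = "gamma"` → out = 'gamma'
`out = out.upper()` → out = 'GAMMA'
`msg = out[:3]` → msg = 'GAM'
`output = len(msg) + len(out)` → output = 8
So out = 'GAMMA'

Answer: 'GAMMA'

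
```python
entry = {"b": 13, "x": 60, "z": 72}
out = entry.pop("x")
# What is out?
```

Trace:
`entry = {"b": 13, "x": 60, "z": 72}` → entry = {'b': 13, 'x': 60, 'z': 72}
`out = entry.pop("x")` → entry = {'b': 13, 'z': 72}; out = 60
So out = 60

Answer: 60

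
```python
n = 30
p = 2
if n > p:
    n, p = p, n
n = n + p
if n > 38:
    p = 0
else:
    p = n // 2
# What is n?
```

Trace:
`n = 30` → n = 30
`p = 2` → p = 2
`if n > p: ...` → n > p is True → n = 2; p = 30
`n = n + p` → n = 32
`if n > 38: ...` → n > 38 is False, take else branch → p = 16
So n = 32

Answer: 32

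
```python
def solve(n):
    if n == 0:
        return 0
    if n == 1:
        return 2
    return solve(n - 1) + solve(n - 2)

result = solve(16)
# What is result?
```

Build up from base cases: solve(0)=0, solve(1)=2, solve(2)=2, solve(3)=4, solve(4)=6, solve(5)=10, solve(6)=16, ..., solve(16)=1974

Answer: 1974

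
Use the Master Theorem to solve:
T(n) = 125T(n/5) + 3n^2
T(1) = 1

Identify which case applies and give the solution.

a=125, b=5, f(n)=3n^2. log_5(125) = 3. Since c=2 < 3, Case 1 applies: T(n) = Θ(n^log_b(a)) = O(n^3).

Answer: O(n^3) - Case 1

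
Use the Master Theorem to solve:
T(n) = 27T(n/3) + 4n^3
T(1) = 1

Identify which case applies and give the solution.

a=27, b=3, f(n)=4n^3. log_3(27) = 3. Since c=3 = 3, Case 2 applies: T(n) = Θ(n^log_b(a) · log n) = O(n^3 log n).

Answer: O(n^3 log n) - Case 2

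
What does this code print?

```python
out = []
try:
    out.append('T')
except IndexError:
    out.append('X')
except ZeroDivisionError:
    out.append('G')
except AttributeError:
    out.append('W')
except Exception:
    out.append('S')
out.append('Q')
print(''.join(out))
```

Execution trace: 'T' (try body, no exception) → 'Q' (after the try/except). Output: TQ

Answer: TQ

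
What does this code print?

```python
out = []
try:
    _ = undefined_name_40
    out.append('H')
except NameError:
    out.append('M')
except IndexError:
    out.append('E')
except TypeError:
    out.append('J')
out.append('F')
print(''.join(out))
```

Execution trace: 'M' (except NameError) → 'F' (after the try/except). Output: MF

Answer: MF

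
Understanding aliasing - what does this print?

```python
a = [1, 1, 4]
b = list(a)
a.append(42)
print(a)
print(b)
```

Key concept: list() constructor creates copy.
Step by step:
`a = [1, 1, 4]` → a = [1, 1, 4]
`b = list(a)` → b = [1, 1, 4]
`a.append(42)` → a = [1, 1, 4, 42]
`print(a)` → prints [1, 1, 4, 42]
`print(b)` → prints [1, 1, 4]

Answer:
[1, 1, 4, 42]
[1, 1, 4]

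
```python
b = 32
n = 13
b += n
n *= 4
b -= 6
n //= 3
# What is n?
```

Trace:
`b = 32` → b = 32
`n = 13` → n = 13
`b += n` → b = 45
`n *= 4` → n = 52
`b -= 6` → b = 39
`n //= 3` → n = 17
So n = 17

Answer: 17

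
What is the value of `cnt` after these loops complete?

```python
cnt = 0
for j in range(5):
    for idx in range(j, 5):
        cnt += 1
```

Upper triangle: 5 + 4 + ... + 1
`cnt` takes the values: 0 → 1 → 2 → 3 → 4 → 5 → 6 → 7 → 8 → 9 → 10 → 11 → 12 → 13 → 14 → 15

Answer: 15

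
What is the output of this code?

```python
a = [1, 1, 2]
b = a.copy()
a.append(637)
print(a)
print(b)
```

Key concept: list.copy() creates independent copy.
Step by step:
`a = [1, 1, 2]` → a = [1, 1, 2]
`b = a.copy()` → b = [1, 1, 2]
`a.append(637)` → a = [1, 1, 2, 637]
`print(a)` → prints [1, 1, 2, 637]
`print(b)` → prints [1, 1, 2]

Answer:
[1, 1, 2, 637]
[1, 1, 2]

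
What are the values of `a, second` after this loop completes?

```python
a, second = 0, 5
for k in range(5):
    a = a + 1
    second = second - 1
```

a goes 0→5, second goes 5→0
`a, second` takes the values: (0, 5) → (1, 5) → (1, 4) → (2, 4) → (2, 3) → (3, 3) → (3, 2) → (4, 2) → (4, 1) → (5, 1) → (5, 0)

Answer: 5, 0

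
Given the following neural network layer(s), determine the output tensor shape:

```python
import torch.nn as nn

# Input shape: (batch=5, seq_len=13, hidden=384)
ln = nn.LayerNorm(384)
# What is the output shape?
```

Input: (5, 13, 384) -> Output: (5, 13, 384)

Answer: (5, 13, 384)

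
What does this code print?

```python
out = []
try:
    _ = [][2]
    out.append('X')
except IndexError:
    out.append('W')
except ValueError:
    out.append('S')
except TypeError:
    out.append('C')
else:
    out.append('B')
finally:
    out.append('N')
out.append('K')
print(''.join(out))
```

Execution trace: 'W' (except IndexError) → 'N' (finally) → 'K' (after the try/except). Output: WNK

Answer: WNK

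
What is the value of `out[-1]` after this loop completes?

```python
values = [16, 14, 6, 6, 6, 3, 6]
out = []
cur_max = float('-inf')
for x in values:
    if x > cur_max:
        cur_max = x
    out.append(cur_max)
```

Running max ends at 16
`out` takes the values: [] → [16] → [16, 16] → [16, 16, 16] → [16, 16, 16, 16] → [16, 16, 16, 16, 16] → [16, 16, 16, 16, 16, 16] → [16, 16, 16, 16, 16, 16, 16]
So `out[-1]` = 16

Answer: 16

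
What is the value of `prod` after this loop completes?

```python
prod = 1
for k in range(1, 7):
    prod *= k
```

6! = 720
`prod` takes the values: 1 → 2 → 6 → 24 → 120 → 720

Answer: 720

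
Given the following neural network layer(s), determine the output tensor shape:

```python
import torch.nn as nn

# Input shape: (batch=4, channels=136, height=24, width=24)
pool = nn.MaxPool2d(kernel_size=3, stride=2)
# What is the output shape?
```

Input: (4, 136, 24, 24) -> Output: (4, 136, 11, 11)

Answer: (4, 136, 11, 11)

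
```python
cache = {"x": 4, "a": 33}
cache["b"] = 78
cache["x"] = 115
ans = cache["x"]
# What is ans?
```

Trace:
`cache = {"x": 4, "a": 33}` → cache = {'x': 4, 'a': 33}
`cache["b"] = 78` → cache = {'x': 4, 'a': 33, 'b': 78}
`cache["x"] = 115` → cache = {'x': 115, 'a': 33, 'b': 78}
`ans = cache["x"]` → ans = 115
So ans = 115

Answer: 115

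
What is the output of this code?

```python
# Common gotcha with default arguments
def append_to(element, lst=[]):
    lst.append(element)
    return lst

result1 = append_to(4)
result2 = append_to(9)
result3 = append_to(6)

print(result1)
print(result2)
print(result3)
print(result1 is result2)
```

Key concept: mutable default argument gotcha.
Step by step:
`result1 = append_to(4)` → result1 = [4]
`result2 = append_to(9)` → result1 = [4, 9] (same object as result2); result2 = [4, 9] (same object as result1)
`result3 = append_to(6)` → result1 = [4, 9, 6] (same object as result2, result3); result2 = [4, 9, 6] (same object as result1, result3); result3 = [4, 9, 6] (same object as result1, result2)
`print(result1)` → prints [4, 9, 6]
`print(result2)` → prints [4, 9, 6]
`print(result3)` → prints [4, 9, 6]
`print(result1 is result2)` → prints True

Answer:
[4, 9, 6]
[4, 9, 6]
[4, 9, 6]
True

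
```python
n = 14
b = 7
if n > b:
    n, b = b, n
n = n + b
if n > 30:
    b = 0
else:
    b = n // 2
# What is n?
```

Trace:
`n = 14` → n = 14
`b = 7` → b = 7
`if n > b: ...` → n > b is True → n = 7; b = 14
`n = n + b` → n = 21
`if n > 30: ...` → n > 30 is False, take else branch → b = 10
So n = 21

Answer: 21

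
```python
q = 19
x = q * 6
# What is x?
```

Trace:
`q = 19` → q = 19
`x = q * 6` → x = 114
So x = 114

Answer: 114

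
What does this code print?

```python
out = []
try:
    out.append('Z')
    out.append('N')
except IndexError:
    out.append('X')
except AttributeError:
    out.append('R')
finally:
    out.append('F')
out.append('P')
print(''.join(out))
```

Execution trace: 'Z' (try body) → 'N' (try body, no exception) → 'F' (finally) → 'P' (after the try/except). Output: ZNFP

Answer: ZNFP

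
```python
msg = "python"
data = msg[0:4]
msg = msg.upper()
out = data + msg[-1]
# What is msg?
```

Trace:
`msg = "python"` → msg = 'python'
`data = msg[0:4]` → data = 'pyth'
`msg = msg.upper()` → msg = 'PYTHON'
`out = data + msg[-1]` → out = 'pythN'
So msg = 'PYTHON'

Answer: 'PYTHON'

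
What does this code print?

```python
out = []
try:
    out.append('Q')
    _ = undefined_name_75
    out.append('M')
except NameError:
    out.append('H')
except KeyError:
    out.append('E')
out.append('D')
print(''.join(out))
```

Execution trace: 'Q' (try body) → 'H' (except NameError) → 'D' (after the try/except). Output: QHD

Answer: QHD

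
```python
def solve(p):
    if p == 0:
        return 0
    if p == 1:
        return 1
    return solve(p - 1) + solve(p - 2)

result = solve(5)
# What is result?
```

Build up from base cases: solve(0)=0, solve(1)=1, solve(2)=1, solve(3)=2, solve(4)=3, solve(5)=5

Answer: 5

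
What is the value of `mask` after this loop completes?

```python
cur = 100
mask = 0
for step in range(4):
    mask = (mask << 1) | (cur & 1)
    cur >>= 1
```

Reverse lowest 4 bits of 100
`mask` takes the values: 0 → 1 → 2

Answer: 2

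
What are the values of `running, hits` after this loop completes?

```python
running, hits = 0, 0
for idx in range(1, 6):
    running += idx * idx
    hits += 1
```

Sum of squares and count
`running, hits` takes the values: (0, 0) → (1, 0) → (1, 1) → (5, 1) → (5, 2) → (14, 2) → (14, 3) → (30, 3) → (30, 4) → (55, 4) → (55, 5)

Answer: 55, 5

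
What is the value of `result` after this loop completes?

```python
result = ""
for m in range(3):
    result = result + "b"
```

Repeat 'b' 3 times
`result` takes the values: "" → "b" → "bb" → "bbb"

Answer: "bbb"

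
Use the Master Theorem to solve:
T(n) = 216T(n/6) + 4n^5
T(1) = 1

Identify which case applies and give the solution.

a=216, b=6, f(n)=4n^5. log_6(216) = 3. Since c=5 > 3 and the regularity condition holds (216(n/6)^5 = (216/6^5)n^5 with 216/6^5 < 1), Case 3 applies: T(n) = Θ(f(n)) = O(n^5).

Answer: O(n^5) - Case 3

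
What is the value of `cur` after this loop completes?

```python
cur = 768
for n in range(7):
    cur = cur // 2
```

Halve 7 times: 768 // 2^7 = 6
`cur` takes the values: 768 → 384 → 192 → 96 → 48 → 24 → 12 → 6

Answer: 6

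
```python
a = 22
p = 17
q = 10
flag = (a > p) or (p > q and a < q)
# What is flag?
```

Trace:
`a = 22` → a = 22
`p = 17` → p = 17
`q = 10` → q = 10
`flag = (a > p) or (p > q and a < q)` → flag = True
So flag = True

Answer: True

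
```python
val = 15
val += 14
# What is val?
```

Trace:
`val = 15` → val = 15
`val += 14` → val = 29
So val = 29

Answer: 29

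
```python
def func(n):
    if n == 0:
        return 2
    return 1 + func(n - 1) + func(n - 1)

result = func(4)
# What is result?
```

func(n) = 1 + 2·func(n-1), func(0)=2. Closed form: (2+1)·2^4 - 1 = 47.

Answer: 47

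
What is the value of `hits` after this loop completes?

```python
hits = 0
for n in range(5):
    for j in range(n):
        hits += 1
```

Triangle number: 0+1+2+...+4
`hits` takes the values: 0 → 1 → 2 → 3 → 4 → 5 → 6 → 7 → 8 → 9 → 10

Answer: 10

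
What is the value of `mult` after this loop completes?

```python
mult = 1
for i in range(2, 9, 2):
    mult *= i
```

Product of even numbers 2 to 8
`mult` takes the values: 1 → 2 → 8 → 48 → 384

Answer: 384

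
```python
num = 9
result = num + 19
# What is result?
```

Trace:
`num = 9` → num = 9
`result = num + 19` → result = 28
So result = 28

Answer: 28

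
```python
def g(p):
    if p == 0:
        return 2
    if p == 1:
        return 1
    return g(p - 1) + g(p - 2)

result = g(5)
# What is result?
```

Build up from base cases: g(0)=2, g(1)=1, g(2)=3, g(3)=4, g(4)=7, g(5)=11

Answer: 11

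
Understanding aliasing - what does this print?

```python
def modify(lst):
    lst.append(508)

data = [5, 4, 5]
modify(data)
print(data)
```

Key concept: function modifies passed list.
Step by step:
`data = [5, 4, 5]` → data = [5, 4, 5]
`modify(data)` → data = [5, 4, 5, 508]
`print(data)` → prints [5, 4, 5, 508]

Answer: [5, 4, 5, 508]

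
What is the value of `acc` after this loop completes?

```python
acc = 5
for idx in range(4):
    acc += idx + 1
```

Start at 5, add 1 to 4 = 15
`acc` takes the values: 5 → 6 → 8 → 11 → 15

Answer: 15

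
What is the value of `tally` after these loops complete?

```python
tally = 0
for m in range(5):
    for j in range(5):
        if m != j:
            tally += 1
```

5² - 5 (exclude diagonal)
`tally` takes the values: 0 → 1 → 2 → 3 → 4 → 5 → 6 → 7 → 8 → 9 → 10 → 11 → 12 → 13 → 14 → 15 → 16 → 17 → 18 → 19 → 20

Answer: 20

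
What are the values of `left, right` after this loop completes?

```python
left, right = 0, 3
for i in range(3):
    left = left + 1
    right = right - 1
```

left goes 0→3, right goes 3→0
`left, right` takes the values: (0, 3) → (1, 3) → (1, 2) → (2, 2) → (2, 1) → (3, 1) → (3, 0)

Answer: 3, 0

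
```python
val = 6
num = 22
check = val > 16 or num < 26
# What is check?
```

Trace:
`val = 6` → val = 6
`num = 22` → num = 22
`check = val > 16 or num < 26` → check = True
So check = True

Answer: True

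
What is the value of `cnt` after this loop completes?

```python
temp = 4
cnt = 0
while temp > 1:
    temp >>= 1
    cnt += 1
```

Count right shifts until 1
`cnt` takes the values: 0 → 1 → 2

Answer: 2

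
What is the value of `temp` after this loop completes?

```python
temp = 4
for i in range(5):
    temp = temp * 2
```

Multiply by 2, 5 times: 4 * 2^5 = 128
`temp` takes the values: 4 → 8 → 16 → 32 → 64 → 128

Answer: 128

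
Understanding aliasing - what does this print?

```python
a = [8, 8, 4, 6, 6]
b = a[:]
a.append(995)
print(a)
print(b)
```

Key concept: slice [:] creates copy.
Step by step:
`a = [8, 8, 4, 6, 6]` → a = [8, 8, 4, 6, 6]
`b = a[:]` → b = [8, 8, 4, 6, 6]
`a.append(995)` → a = [8, 8, 4, 6, 6, 995]
`print(a)` → prints [8, 8, 4, 6, 6, 995]
`print(b)` → prints [8, 8, 4, 6, 6]

Answer:
[8, 8, 4, 6, 6, 995]
[8, 8, 4, 6, 6]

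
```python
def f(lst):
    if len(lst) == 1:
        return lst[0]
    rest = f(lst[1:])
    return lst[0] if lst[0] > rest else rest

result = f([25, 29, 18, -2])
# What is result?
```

Recursive max over [25, 29, 18, -2] = 29

Answer: 29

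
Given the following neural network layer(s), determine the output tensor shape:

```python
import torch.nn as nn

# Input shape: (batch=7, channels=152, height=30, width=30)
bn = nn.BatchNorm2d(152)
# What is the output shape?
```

Input: (7, 152, 30, 30) -> Output: (7, 152, 30, 30)

Answer: (7, 152, 30, 30)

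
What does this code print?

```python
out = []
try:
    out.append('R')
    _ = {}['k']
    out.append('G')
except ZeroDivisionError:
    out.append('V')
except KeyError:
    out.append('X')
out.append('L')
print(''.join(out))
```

Execution trace: 'R' (try body) → 'X' (except KeyError) → 'L' (after the try/except). Output: RXL

Answer: RXL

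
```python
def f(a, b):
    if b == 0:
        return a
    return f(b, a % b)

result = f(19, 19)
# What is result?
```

f(19, 19) -> f(19, 0) -> 19

Answer: 19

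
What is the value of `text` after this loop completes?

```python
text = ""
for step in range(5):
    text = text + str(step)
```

Concatenate digits 0 to 4
`text` takes the values: "" → "0" → "01" → "012" → "0123" → "01234"

Answer: "01234"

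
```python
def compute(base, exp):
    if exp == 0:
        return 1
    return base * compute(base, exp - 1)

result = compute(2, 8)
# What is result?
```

compute(2, 8) = 2 * 2 * 2 * 2 * 2 * 2 * 2 * 2 = 256

Answer: 256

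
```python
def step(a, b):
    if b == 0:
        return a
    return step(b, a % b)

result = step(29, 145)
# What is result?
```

step(29, 145) -> step(145, 29) -> step(29, 0) -> 29

Answer: 29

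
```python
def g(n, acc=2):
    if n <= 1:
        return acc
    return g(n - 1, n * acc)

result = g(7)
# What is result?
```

Accumulator trace (n, acc): (7, 2) -> (6, 14) -> (5, 84) -> (4, 420) -> (3, 1680) -> (2, 5040) -> (1, 10080) -> return 10080

Answer: 10080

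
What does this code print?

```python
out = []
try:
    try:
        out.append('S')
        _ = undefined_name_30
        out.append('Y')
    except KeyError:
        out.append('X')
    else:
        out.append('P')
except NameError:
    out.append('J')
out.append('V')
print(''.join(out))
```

Execution trace: 'S' (try body) → 'J' (outer except NameError) → 'V' (after the try/except). Output: SJV

Answer: SJV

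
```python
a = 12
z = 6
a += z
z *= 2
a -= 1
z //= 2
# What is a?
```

Trace:
`a = 12` → a = 12
`z = 6` → z = 6
`a += z` → a = 18
`z *= 2` → z = 12
`a -= 1` → a = 17
`z //= 2` → z = 6
So a = 17

Answer: 17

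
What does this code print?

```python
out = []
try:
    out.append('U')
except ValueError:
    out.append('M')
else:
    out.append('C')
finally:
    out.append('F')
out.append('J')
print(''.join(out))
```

Execution trace: 'U' (try body, no exception) → 'C' (else) → 'F' (finally) → 'J' (after the try/except). Output: UCFJ

Answer: UCFJ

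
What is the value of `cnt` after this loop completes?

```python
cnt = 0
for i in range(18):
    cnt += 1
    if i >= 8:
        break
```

Loop breaks when i reaches 8, cnt is 9
`cnt` takes the values: 0 → 1 → 2 → 3 → 4 → 5 → 6 → 7 → 8 → 9

Answer: 9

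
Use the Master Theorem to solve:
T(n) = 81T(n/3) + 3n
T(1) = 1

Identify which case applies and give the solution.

a=81, b=3, f(n)=3n. log_3(81) = 4. Since c=1 < 4, Case 1 applies: T(n) = Θ(n^log_b(a)) = O(n^4).

Answer: O(n^4) - Case 1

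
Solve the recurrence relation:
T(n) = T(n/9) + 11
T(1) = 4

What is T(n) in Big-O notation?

Each step divides n by 9 and adds 11. After log_9(n) steps we reach T(1)=4. So T(n) = 11·log_9(n) + 4 = O(log n).

Answer: O(log n)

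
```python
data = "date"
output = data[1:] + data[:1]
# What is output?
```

Trace:
`data = "date"` → data = 'date'
`output = data[1:] + data[:1]` → output = 'ated'
So output = 'ated'

Answer: 'ated'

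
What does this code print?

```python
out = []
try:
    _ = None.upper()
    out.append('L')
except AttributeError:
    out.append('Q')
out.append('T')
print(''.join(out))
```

Execution trace: 'Q' (except AttributeError) → 'T' (after the try/except). Output: QT

Answer: QT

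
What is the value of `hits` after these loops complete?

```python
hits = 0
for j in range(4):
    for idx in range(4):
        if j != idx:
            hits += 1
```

4² - 4 (exclude diagonal)
`hits` takes the values: 0 → 1 → 2 → 3 → 4 → 5 → 6 → 7 → 8 → 9 → 10 → 11 → 12

Answer: 12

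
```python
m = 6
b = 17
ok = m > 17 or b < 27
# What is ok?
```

Trace:
`m = 6` → m = 6
`b = 17` → b = 17
`ok = m > 17 or b < 27` → ok = True
So ok = True

Answer: True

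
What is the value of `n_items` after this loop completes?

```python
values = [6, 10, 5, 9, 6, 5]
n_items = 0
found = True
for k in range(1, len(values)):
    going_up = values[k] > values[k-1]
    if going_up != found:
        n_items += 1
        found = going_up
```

Count direction changes in [6, 10, 5, 9, 6, 5]
`n_items` takes the values: 0 → 1 → 2 → 3

Answer: 3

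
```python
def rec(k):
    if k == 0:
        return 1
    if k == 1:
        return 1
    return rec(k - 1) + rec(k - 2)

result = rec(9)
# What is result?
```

Build up from base cases: rec(0)=1, rec(1)=1, rec(2)=2, rec(3)=3, rec(4)=5, rec(5)=8, rec(6)=13, ..., rec(9)=55

Answer: 55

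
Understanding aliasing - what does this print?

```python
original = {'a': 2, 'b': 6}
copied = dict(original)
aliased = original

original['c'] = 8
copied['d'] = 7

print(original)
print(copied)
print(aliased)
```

Key concept: dict() creates copy, assignment creates alias.
Step by step:
`original = {'a': 2, 'b': 6}` → original = {'a': 2, 'b': 6}
`copied = dict(original)` → copied = {'a': 2, 'b': 6}
`aliased = original` → aliased = {'a': 2, 'b': 6} (same object as original)
`original['c'] = 8` → original = {'a': 2, 'b': 6, 'c': 8} (same object as aliased); aliased = {'a': 2, 'b': 6, 'c': 8} (same object as original)
`copied['d'] = 7` → copied = {'a': 2, 'b': 6, 'd': 7}
`print(original)` → prints {'a': 2, 'b': 6, 'c': 8}
`print(copied)` → prints {'a': 2, 'b': 6, 'd': 7}
`print(aliased)` → prints {'a': 2, 'b': 6, 'c': 8}

Answer:
{'a': 2, 'b': 6, 'c': 8}
{'a': 2, 'b': 6, 'd': 7}
{'a': 2, 'b': 6, 'c': 8}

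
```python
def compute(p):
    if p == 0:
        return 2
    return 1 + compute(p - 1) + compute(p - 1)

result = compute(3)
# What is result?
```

compute(p) = 1 + 2·compute(p-1), compute(0)=2. Closed form: (2+1)·2^3 - 1 = 23.

Answer: 23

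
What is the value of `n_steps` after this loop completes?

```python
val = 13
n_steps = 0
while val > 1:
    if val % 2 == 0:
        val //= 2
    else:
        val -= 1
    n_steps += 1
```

Steps to reduce 13 to 1
`n_steps` takes the values: 0 → 1 → 2 → 3 → 4 → 5

Answer: 5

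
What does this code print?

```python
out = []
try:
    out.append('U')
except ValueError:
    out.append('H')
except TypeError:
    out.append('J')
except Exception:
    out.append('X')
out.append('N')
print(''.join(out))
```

Execution trace: 'U' (try body, no exception) → 'N' (after the try/except). Output: UN

Answer: UN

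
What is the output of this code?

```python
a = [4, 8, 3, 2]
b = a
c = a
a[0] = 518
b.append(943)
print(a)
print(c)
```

Key concept: multiple aliases.
Step by step:
`a = [4, 8, 3, 2]` → a = [4, 8, 3, 2]
`b = a` → b = [4, 8, 3, 2] (same object as a)
`c = a` → c = [4, 8, 3, 2] (same object as a, b)
`a[0] = 518` → a = [518, 8, 3, 2] (same object as b, c); b = [518, 8, 3, 2] (same object as a, c); c = [518, 8, 3, 2] (same object as a, b)
`b.append(943)` → a = [518, 8, 3, 2, 943] (same object as b, c); b = [518, 8, 3, 2, 943] (same object as a, c); c = [518, 8, 3, 2, 943] (same object as a, b)
`print(a)` → prints [518, 8, 3, 2, 943]
`print(c)` → prints [518, 8, 3, 2, 943]

Answer:
[518, 8, 3, 2, 943]
[518, 8, 3, 2, 943]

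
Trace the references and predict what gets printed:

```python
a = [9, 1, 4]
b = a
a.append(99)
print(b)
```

Key concept: basic list aliasing.
Step by step:
`a = [9, 1, 4]` → a = [9, 1, 4]
`b = a` → b = [9, 1, 4] (same object as a)
`a.append(99)` → a = [9, 1, 4, 99] (same object as b); b = [9, 1, 4, 99] (same object as a)
`print(b)` → prints [9, 1, 4, 99]

Answer: [9, 1, 4, 99]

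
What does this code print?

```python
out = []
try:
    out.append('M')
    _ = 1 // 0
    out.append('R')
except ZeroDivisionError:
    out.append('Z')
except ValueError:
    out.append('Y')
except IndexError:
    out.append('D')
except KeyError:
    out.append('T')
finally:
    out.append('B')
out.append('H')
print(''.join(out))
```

Execution trace: 'M' (try body) → 'Z' (except ZeroDivisionError) → 'B' (finally) → 'H' (after the try/except). Output: MZBH

Answer: MZBH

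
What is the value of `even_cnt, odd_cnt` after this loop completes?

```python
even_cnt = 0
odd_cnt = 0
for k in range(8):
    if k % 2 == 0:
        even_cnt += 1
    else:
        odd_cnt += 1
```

Count evens and odds in range(8)
`even_cnt, odd_cnt` takes the values: (0, 0) → (1, 0) → (1, 1) → (2, 1) → (2, 2) → (3, 2) → (3, 3) → (4, 3) → (4, 4)

Answer: 4, 4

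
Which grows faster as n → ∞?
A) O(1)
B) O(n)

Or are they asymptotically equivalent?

O(1) vs O(n): Higher order terms dominate.

Answer: B) O(n) grows faster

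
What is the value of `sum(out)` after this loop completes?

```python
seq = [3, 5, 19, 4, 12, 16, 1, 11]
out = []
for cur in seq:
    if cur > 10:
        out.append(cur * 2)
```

Sum of doubled values > 10
`out` takes the values: [] → [38] → [38, 24] → [38, 24, 32] → [38, 24, 32, 22]
So `sum(out)` = 116

Answer: 116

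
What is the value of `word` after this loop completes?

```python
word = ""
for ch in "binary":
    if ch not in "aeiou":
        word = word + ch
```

Remove vowels from 'binary'
`word` takes the values: "" → "b" → "bn" → "bnr" → "bnry"

Answer: "bnry"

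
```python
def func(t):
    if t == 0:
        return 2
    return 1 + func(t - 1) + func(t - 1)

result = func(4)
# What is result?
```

func(t) = 1 + 2·func(t-1), func(0)=2. Closed form: (2+1)·2^4 - 1 = 47.

Answer: 47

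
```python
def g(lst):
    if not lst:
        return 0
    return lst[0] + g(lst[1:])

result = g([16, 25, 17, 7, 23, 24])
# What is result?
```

16 + 25 + 17 + 7 + 23 + 24 + 0 = 112

Answer: 112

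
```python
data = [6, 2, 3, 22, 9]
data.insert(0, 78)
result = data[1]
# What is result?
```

Trace:
`data = [6, 2, 3, 22, 9]` → data = [6, 2, 3, 22, 9]
`data.insert(0, 78)` → data = [78, 6, 2, 3, 22, 9]
`result = data[1]` → result = 6
So result = 6

Answer: 6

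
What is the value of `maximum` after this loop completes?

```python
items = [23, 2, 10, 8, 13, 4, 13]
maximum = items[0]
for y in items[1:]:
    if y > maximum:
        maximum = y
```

Maximum of [23, 2, 10, 8, 13, 4, 13]
`maximum` takes the values: 23

Answer: 23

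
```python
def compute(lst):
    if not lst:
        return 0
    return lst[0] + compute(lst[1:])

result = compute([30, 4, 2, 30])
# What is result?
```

30 + 4 + 2 + 30 + 0 = 66

Answer: 66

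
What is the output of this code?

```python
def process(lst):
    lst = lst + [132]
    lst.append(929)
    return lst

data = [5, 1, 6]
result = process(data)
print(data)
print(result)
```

Key concept: rebinding parameter vs mutation.
Step by step:
`data = [5, 1, 6]` → data = [5, 1, 6]
`result = process(data)` → result = [5, 1, 6, 132, 929]
`print(data)` → prints [5, 1, 6]
`print(result)` → prints [5, 1, 6, 132, 929]

Answer:
[5, 1, 6]
[5, 1, 6, 132, 929]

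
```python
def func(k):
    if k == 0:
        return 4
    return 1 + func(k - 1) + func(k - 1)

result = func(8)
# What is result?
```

func(k) = 1 + 2·func(k-1), func(0)=4. Closed form: (4+1)·2^8 - 1 = 1279.

Answer: 1279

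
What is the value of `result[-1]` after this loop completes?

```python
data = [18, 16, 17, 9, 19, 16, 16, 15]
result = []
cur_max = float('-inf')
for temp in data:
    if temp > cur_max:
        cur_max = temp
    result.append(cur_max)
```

Running max ends at 19
`result` takes the values: [] → [18] → [18, 18] → [18, 18, 18] → [18, 18, 18, 18] → [18, 18, 18, 18, 19] → [18, 18, 18, 18, 19, 19] → [18, 18, 18, 18, 19, 19, 19] → [18, 18, 18, 18, 19, 19, 19, 19]
So `result[-1]` = 19

Answer: 19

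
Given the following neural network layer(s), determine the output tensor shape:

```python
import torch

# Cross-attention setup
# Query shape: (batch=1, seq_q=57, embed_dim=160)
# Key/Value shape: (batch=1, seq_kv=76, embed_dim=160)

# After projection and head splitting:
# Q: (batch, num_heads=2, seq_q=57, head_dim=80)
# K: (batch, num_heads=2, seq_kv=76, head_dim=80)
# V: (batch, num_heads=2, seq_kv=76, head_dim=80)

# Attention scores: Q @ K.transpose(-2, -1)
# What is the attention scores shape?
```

Input: (1, 57, 160) -> Output: (1, 2, 57, 76)

Answer: (1, 2, 57, 76)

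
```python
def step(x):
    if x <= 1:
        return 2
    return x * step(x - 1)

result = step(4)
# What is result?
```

step(4) = 4 * 3 * 2 * 2 = 48

Answer: 48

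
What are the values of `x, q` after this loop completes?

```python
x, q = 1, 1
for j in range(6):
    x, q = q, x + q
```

Fibonacci: after 6 iterations
`x, q` takes the values: (1, 1) → (1, 2) → (2, 3) → (3, 5) → (5, 8) → (8, 13) → (13, 21)

Answer: 13, 21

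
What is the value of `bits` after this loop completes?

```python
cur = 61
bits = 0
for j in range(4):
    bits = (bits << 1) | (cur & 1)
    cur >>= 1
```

Reverse lowest 4 bits of 61
`bits` takes the values: 0 → 1 → 2 → 5 → 11

Answer: 11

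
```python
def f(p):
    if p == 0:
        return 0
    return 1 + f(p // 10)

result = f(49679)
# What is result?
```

Count of digits of 49679: 5

Answer: 5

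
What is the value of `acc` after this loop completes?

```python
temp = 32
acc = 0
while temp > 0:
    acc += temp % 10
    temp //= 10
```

Sum digits of 32
`acc` takes the values: 0 → 2 → 5

Answer: 5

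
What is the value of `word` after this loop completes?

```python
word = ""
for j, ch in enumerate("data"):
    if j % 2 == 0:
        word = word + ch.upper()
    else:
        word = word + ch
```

Uppercase even positions in 'data'
`word` takes the values: "" → "D" → "Da" → "DaT" → "DaTa"

Answer: "DaTa"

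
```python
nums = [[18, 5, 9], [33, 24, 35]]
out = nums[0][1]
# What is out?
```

Trace:
`nums = [[18, 5, 9], [33, 24, 35]]` → nums = [[18, 5, 9], [33, 24, 35]]
`out = nums[0][1]` → out = 5
So out = 5

Answer: 5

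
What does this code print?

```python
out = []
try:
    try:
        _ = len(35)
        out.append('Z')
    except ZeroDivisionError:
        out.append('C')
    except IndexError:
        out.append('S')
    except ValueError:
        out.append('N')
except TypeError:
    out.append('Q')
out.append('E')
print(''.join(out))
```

Execution trace: 'Q' (outer except TypeError) → 'E' (after the try/except). Output: QE

Answer: QE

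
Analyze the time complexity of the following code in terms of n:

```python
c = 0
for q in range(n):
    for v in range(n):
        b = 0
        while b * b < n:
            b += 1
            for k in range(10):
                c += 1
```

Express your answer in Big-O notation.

Each loop level contributes: n × n × √n × 1. Multiplying the contributions gives O(n^2√n).

Answer: O(n^2√n)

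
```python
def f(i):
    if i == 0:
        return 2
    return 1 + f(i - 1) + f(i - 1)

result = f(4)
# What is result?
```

f(i) = 1 + 2·f(i-1), f(0)=2. Closed form: (2+1)·2^4 - 1 = 47.

Answer: 47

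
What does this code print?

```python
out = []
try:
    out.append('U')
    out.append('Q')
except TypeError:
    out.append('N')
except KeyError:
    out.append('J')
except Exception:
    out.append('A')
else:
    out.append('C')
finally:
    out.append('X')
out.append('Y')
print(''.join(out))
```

Execution trace: 'U' (try body) → 'Q' (try body, no exception) → 'C' (else) → 'X' (finally) → 'Y' (after the try/except). Output: UQCXY

Answer: UQCXY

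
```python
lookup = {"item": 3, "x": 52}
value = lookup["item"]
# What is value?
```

Trace:
`lookup = {"item": 3, "x": 52}` → lookup = {'item': 3, 'x': 52}
`value = lookup["item"]` → value = 3
So value = 3

Answer: 3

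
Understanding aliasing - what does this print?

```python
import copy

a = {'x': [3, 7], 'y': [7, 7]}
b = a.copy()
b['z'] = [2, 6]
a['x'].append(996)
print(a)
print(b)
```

Key concept: shallow copy of dict with mutable values.
Step by step:
`a = {'x': [3, 7], 'y': [7, 7]}` → a = {'x': [3, 7], 'y': [7, 7]}
`b = a.copy()` → b = {'x': [3, 7], 'y': [7, 7]}
`b['z'] = [2, 6]` → b = {'x': [3, 7], 'y': [7, 7], 'z': [2, 6]}
`a['x'].append(996)` → a = {'x': [3, 7, 996], 'y': [7, 7]}; b = {'x': [3, 7, 996], 'y': [7, 7], 'z': [2, 6]}
`print(a)` → prints {'x': [3, 7, 996], 'y': [7, 7]}
`print(b)` → prints {'x': [3, 7, 996], 'y': [7, 7], 'z': [2, 6]}

Answer:
{'x': [3, 7, 996], 'y': [7, 7]}
{'x': [3, 7, 996], 'y': [7, 7], 'z': [2, 6]}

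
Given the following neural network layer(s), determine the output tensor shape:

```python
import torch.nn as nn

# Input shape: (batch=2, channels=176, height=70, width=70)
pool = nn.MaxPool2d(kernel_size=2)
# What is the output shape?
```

Input: (2, 176, 70, 70) -> Output: (2, 176, 35, 35)

Answer: (2, 176, 35, 35)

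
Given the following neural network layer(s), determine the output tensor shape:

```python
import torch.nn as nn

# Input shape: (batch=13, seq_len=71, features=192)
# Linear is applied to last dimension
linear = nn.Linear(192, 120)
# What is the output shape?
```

Input: (13, 71, 192) -> Output: (13, 71, 120)

Answer: (13, 71, 120)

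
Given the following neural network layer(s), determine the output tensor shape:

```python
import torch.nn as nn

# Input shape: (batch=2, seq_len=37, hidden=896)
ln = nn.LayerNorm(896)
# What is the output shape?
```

Input: (2, 37, 896) -> Output: (2, 37, 896)

Answer: (2, 37, 896)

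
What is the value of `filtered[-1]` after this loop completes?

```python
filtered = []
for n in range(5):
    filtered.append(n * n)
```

Last element of squares 0 to 4
`filtered` takes the values: [] → [0] → [0, 1] → [0, 1, 4] → [0, 1, 4, 9] → [0, 1, 4, 9, 16]
So `filtered[-1]` = 16

Answer: 16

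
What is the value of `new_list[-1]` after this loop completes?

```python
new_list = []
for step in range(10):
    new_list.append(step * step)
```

Last element of squares 0 to 9
`new_list` takes the values: [] → [0] → [0, 1] → [0, 1, 4] → [0, 1, 4, 9] → [0, 1, 4, 9, 16] → [0, 1, 4, 9, 16, 25] → [0, 1, 4, 9, 16, 25, 36] → [0, 1, 4, 9, 16, 25, 36, 49] → [0, 1, 4, 9, 16, 25, 36, 49, 64] → [0, 1, 4, 9, 16, 25, 36, 49, 64, 81]
So `new_list[-1]` = 81

Answer: 81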